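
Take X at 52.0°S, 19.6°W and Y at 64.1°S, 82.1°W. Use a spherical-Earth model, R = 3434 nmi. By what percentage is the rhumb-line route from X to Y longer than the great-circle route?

Great circle: σ = 0.5862 rad → d_gc = Rσ = 2013.1 nmi
Rhumb: Δφ = -0.2112, Δλ = -1.0908, Δψ = -0.4037, q = Δφ/Δψ = 0.5231 → d_rh = R√(Δφ²+q²Δλ²) = 2089.3 nmi
Excess = (2089.3 − 2013.1) / 2013.1 = 76.2 / 2013.1 = 3.79% ≈ 3.8%

3.8%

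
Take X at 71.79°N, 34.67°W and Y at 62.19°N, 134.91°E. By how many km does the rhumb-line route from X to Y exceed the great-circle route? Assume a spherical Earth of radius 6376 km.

Great circle: cos σ = sin φ₁ sin φ₂ + cos φ₁ cos φ₂ cos Δλ,  σ = 0.7999 rad → d_gc = 5099.9 km
Rhumb line: Δψ = -0.4349, q = Δφ/Δψ = 0.3853, d_rh = R√(Δφ²+q²Δλ²) = 7349.1 km
Excess = 7349.1 − 5099.9 = 2249.2 ≈ 2249 km

2249 km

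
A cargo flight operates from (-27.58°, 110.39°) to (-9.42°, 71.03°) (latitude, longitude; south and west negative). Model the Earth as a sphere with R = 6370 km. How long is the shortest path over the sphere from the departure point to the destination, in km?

4586 km

Haversine: a = sin²(Δφ/2)+cos φ₁ cos φ₂ sin²(Δλ/2) = 0.12407;  σ = 2·atan2(√a,√(1−a))
σ = 41.249° → d = Rσ = 6370·0.71993 = 4586 km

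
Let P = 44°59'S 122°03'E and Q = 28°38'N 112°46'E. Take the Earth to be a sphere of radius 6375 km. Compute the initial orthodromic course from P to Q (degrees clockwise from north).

θ = atan2( sin Δλ·cos φ₂ ,  cos φ₁ sin φ₂ − sin φ₁ cos φ₂ cos Δλ )
  = atan2(-0.1416, +0.9513) = 351.53°

351.5°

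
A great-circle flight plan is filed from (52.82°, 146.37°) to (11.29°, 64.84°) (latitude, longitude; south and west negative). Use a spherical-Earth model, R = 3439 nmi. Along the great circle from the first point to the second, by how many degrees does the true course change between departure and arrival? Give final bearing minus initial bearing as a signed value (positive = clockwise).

At departure: θ₁ = atan2(sin Δλ cos φ₂, cos φ₁ sin φ₂ − sin φ₁ cos φ₂ cos Δλ) = 270.19°
At arrival: θ₂ = atan2(sin Δλ cos φ₁, −cos φ₂ sin φ₁ + sin φ₂ cos φ₁ cos Δλ) = 218.04°
Δθ = θ₂ − θ₁ = -52.1°

-52.1°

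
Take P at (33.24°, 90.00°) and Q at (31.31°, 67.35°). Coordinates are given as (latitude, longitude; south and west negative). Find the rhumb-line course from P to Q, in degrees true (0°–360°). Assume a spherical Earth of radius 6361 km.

Meridional parts: M(φ₁)=+0.6157, M(φ₂)=+0.5759 → ΔM = -0.0398;  Δλ = -0.3953 rad
tan C = Δλ / ΔM = +9.9217 → C = 264.24°

264.2°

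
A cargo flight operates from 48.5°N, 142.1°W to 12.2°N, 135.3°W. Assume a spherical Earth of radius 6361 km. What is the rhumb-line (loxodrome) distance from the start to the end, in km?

Δψ = ln[tan(π/4+φ₂/2)/tan(π/4+φ₁/2)] = -0.7560;  Δφ = -0.6336 rad,  Δλ = +0.1187 rad
q = Δφ/Δψ = 0.8380
d = R·√(Δφ² + q²Δλ²) = 6361·0.64131 = 4079 km

4079 km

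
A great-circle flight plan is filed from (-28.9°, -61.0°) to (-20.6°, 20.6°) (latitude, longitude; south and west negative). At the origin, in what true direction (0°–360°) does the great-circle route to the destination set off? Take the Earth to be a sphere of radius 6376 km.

N = sin Δλ·cos φ₂ = +0.9260;  D = cos φ₁ sin φ₂ − sin φ₁ cos φ₂ cos Δλ = -0.2419
initial course = atan2(N, D) = 104.64°

104.6°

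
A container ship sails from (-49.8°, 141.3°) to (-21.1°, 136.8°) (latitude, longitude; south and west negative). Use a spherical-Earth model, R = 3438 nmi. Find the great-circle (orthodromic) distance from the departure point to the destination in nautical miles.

Haversine: a = sin²(Δφ/2)+cos φ₁ cos φ₂ sin²(Δλ/2) = 0.06236;  σ = 2·atan2(√a,√(1−a))
σ = 28.921° → d = Rσ = 3438·0.50476 = 1735 nmi

1735 nmi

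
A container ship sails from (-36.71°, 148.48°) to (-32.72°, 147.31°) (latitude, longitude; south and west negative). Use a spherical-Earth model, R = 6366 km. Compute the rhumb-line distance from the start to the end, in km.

Δψ = ln[tan(π/4+φ₂/2)/tan(π/4+φ₁/2)] = +0.0848;  Δφ = +0.0696 rad,  Δλ = -0.0204 rad
q = Δφ/Δψ = 0.8217
d = R·√(Δφ² + q²Δλ²) = 6366·0.07163 = 456 km

456 km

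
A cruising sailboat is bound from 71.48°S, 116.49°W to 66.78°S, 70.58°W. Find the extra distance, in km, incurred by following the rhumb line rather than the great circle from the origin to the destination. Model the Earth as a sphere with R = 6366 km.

44 km

Great circle: cos σ = sin φ₁ sin φ₂ + cos φ₁ cos φ₂ cos Δλ,  σ = 0.2890 rad → d_gc = 1839.5 km
Rhumb line: Δψ = +0.2312, q = Δφ/Δψ = 0.3548, d_rh = R√(Δφ²+q²Δλ²) = 1883.5 km
Excess = 1883.5 − 1839.5 = 44.0 ≈ 44 km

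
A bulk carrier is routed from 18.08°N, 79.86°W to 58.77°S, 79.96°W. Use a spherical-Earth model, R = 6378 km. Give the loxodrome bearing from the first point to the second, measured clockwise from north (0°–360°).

Δψ = ln[tan(π/4+φ₂/2)/tan(π/4+φ₁/2)] = -1.5957
Δλ = -0.0017 rad (taken the short way round)
course = atan2(Δλ, Δψ) = 180.06°

180.1°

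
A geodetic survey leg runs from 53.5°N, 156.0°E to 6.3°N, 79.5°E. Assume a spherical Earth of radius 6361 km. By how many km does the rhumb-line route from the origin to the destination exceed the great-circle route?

205 km

Great circle: cos σ = sin φ₁ sin φ₂ + cos φ₁ cos φ₂ cos Δλ,  σ = 1.3426 rad → d_gc = 8540.2 km
Rhumb line: Δψ = -0.9992, q = Δφ/Δψ = 0.8244, d_rh = R√(Δφ²+q²Δλ²) = 8745.6 km
Excess = 8745.6 − 8540.2 = 205.4 ≈ 205 km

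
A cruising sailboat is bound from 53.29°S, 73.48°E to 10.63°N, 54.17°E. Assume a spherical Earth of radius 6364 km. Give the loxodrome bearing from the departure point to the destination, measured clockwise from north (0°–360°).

345.4°

Meridional parts: M(φ₁)=-1.1033, M(φ₂)=+0.1866 → ΔM = +1.2899;  Δλ = -0.3370 rad
tan C = Δλ / ΔM = -0.2613 → C = 345.36°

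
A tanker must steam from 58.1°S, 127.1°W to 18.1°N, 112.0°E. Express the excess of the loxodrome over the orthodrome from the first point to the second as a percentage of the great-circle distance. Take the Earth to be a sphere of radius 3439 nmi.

Great circle: σ = 2.1196 rad → d_gc = Rσ = 7289.4 nmi
Rhumb: Δφ = +1.3299, Δλ = -2.1101, Δψ = +1.5738, q = Δφ/Δψ = 0.8451 → d_rh = R√(Δφ²+q²Δλ²) = 7650.2 nmi
Excess = (7650.2 − 7289.4) / 7289.4 = 360.8 / 7289.4 = 4.9497% ≈ 4.9%

4.9%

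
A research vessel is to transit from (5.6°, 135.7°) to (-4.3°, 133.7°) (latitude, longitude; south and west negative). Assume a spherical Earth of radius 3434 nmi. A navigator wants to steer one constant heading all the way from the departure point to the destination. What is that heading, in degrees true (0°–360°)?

191.4°

Meridional parts: M(φ₁)=+0.0979, M(φ₂)=-0.0751 → ΔM = -0.1730;  Δλ = -0.0349 rad
tan C = Δλ / ΔM = +0.2018 → C = 191.41°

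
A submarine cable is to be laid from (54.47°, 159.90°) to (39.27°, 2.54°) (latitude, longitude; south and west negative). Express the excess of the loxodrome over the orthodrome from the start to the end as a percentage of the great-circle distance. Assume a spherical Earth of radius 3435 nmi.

27.7%

Great circle: σ = 1.4707 rad → d_gc = Rσ = 5052.0 nmi
Rhumb: Δφ = -0.2653, Δλ = -2.7465, Δψ = -0.3918, q = Δφ/Δψ = 0.6770 → d_rh = R√(Δφ²+q²Δλ²) = 6451.8 nmi
Excess = (6451.8 − 5052.0) / 5052.0 = 1399.8 / 5052.0 = 27.71% ≈ 27.7%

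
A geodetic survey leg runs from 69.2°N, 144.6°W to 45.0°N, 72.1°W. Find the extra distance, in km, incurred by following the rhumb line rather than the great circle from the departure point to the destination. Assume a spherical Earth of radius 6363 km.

241 km

Great circle: cos σ = sin φ₁ sin φ₂ + cos φ₁ cos φ₂ cos Δλ,  σ = 0.7429 rad → d_gc = 4726.9 km
Rhumb line: Δψ = -0.8140, q = Δφ/Δψ = 0.5189, d_rh = R√(Δφ²+q²Δλ²) = 4967.7 km
Excess = 4967.7 − 4726.9 = 240.8 ≈ 241 km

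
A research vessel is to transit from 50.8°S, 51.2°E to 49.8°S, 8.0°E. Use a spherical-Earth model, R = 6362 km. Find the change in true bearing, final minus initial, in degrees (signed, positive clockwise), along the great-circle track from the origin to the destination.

At departure: θ₁ = atan2(sin Δλ cos φ₂, cos φ₁ sin φ₂ − sin φ₁ cos φ₂ cos Δλ) = 255.03°
At arrival: θ₂ = atan2(sin Δλ cos φ₁, −cos φ₂ sin φ₁ + sin φ₂ cos φ₁ cos Δλ) = 288.92°
Δθ = θ₂ − θ₁ = +33.9°

+33.9°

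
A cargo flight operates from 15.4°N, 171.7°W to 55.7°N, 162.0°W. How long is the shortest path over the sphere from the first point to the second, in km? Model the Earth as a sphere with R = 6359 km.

cos σ = sin φ₁ sin φ₂ + cos φ₁ cos φ₂ cos Δλ
      = sin(15.40°)sin(55.70°) + cos(15.40°)cos(55.70°)cos(9.70°) = 0.7549
σ = 40.983° → d = Rσ = 6359·0.71529 = 4549 km

4549 km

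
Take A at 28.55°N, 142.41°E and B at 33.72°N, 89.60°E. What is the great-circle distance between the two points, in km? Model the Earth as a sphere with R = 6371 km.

5005 km

Haversine: a = sin²(Δφ/2)+cos φ₁ cos φ₂ sin²(Δλ/2) = 0.14653;  σ = 2·atan2(√a,√(1−a))
σ = 45.013° → d = Rσ = 6371·0.78563 = 5005 km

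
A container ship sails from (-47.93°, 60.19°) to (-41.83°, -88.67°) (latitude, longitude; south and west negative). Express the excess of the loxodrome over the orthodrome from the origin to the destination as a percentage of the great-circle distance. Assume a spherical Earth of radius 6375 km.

22.5%

Great circle: σ = 1.5030 rad → d_gc = Rσ = 9581.6 km
Rhumb: Δφ = +0.1065, Δλ = -2.5981, Δψ = +0.1505, q = Δφ/Δψ = 0.7076 → d_rh = R√(Δφ²+q²Δλ²) = 11739.3 km
Excess = (11739.3 − 9581.6) / 9581.6 = 2157.7 / 9581.6 = 22.52% ≈ 22.5%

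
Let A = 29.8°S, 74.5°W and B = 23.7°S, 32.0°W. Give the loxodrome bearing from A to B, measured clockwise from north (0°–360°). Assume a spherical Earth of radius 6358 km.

80.9°

Meridional parts: M(φ₁)=-0.5453, M(φ₂)=-0.4260 → ΔM = +0.1193;  Δλ = +0.7418 rad
tan C = Δλ / ΔM = +6.2171 → C = 80.86°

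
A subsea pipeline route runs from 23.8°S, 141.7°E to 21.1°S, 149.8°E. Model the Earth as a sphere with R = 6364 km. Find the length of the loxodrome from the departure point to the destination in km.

884 km

Rhumb course C = atan2(Δλ, Δψ) with Δψ = ln[tan(π/4+φ₂/2)/tan(π/4+φ₁/2)] = +0.0510, Δλ = +0.1414 → C = 70.17°
d = R·|Δφ| / |cos C| = 6364·0.04712 / 0.33931 = 884 km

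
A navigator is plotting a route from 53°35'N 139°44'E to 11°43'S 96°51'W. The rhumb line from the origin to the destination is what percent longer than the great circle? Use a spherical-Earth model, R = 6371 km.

Great circle: σ = 2.0755 rad → d_gc = Rσ = 13223.0 km
Rhumb: Δφ = -1.1397, Δλ = +2.1540, Δψ = -1.3178, q = Δφ/Δψ = 0.8648 → d_rh = R√(Δφ²+q²Δλ²) = 13913.5 km
Excess = (13913.5 − 13223.0) / 13223.0 = 690.5 / 13223.0 = 5.22% ≈ 5.2%

5.2%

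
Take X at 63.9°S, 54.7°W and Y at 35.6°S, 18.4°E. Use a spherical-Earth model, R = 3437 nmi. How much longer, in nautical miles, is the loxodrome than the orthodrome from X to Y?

136 nmi

Great circle: cos σ = sin φ₁ sin φ₂ + cos φ₁ cos φ₂ cos Δλ,  σ = 0.8934 rad → d_gc = 3070.7 nmi
Rhumb line: Δψ = +0.7963, q = Δφ/Δψ = 0.6203, d_rh = R√(Δφ²+q²Δλ²) = 3206.4 nmi
Excess = 3206.4 − 3070.7 = 135.7 ≈ 136 nmi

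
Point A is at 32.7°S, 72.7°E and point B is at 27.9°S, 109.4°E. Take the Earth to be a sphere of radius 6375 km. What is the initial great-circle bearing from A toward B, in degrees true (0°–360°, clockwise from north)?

91.2°

N = sin Δλ·cos φ₂ = +0.5282;  D = cos φ₁ sin φ₂ − sin φ₁ cos φ₂ cos Δλ = -0.0110
initial course = atan2(N, D) = 91.19°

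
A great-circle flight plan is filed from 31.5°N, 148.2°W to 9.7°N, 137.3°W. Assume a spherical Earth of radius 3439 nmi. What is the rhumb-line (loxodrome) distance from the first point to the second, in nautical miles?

1443 nmi

Δψ = ln[tan(π/4+φ₂/2)/tan(π/4+φ₁/2)] = -0.4097;  Δφ = -0.3805 rad,  Δλ = +0.1902 rad
q = Δφ/Δψ = 0.9288
d = R·√(Δφ² + q²Δλ²) = 3439·0.41951 = 1443 nmi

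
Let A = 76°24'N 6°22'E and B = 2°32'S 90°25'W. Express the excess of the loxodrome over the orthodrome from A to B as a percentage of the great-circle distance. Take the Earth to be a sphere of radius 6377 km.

6.3%

Great circle: σ = 1.6416 rad → d_gc = Rσ = 10468.2 km
Rhumb: Δφ = -1.3776, Δλ = -1.6892, Δψ = -2.1708, q = Δφ/Δψ = 0.6346 → d_rh = R√(Δφ²+q²Δλ²) = 11131.6 km
Excess = (11131.6 − 10468.2) / 10468.2 = 663.4 / 10468.2 = 6.34% ≈ 6.3%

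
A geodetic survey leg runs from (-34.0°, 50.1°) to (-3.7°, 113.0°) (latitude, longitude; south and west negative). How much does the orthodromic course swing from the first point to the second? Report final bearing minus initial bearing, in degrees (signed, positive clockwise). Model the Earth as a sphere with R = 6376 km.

-23.1°

Initial bearing θ₁ = atan2(sin Δλ cos φ₂, cos φ₁ sin φ₂ − sin φ₁ cos φ₂ cos Δλ) = 77.27°
Final bearing θ₂ = (initial bearing from the destination back to the start) + 180° = 54.13°
Δθ = θ₂ − θ₁ = -23.1°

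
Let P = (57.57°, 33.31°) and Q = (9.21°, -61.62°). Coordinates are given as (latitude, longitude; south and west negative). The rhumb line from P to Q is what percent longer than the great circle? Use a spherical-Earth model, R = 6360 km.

Great circle: σ = 1.4811 rad → d_gc = Rσ = 9419.6 km
Rhumb: Δφ = -0.8440, Δλ = -1.6568, Δψ = -1.0736, q = Δφ/Δψ = 0.7861 → d_rh = R√(Δφ²+q²Δλ²) = 9871.3 km
Excess = (9871.3 − 9419.6) / 9419.6 = 451.7 / 9419.6 = 4.80% ≈ 4.8%

4.8%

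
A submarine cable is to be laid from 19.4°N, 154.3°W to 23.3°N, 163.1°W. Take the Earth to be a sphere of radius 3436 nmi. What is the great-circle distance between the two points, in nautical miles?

Haversine: a = sin²(Δφ/2)+cos φ₁ cos φ₂ sin²(Δλ/2) = 0.00626;  σ = 2·atan2(√a,√(1−a))
σ = 9.074° → d = Rσ = 3436·0.15836 = 544 nmi

544 nmi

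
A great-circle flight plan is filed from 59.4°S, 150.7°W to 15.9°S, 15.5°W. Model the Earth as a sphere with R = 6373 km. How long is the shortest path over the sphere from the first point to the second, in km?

10723 km

Haversine: a = sin²(Δφ/2)+cos φ₁ cos φ₂ sin²(Δλ/2) = 0.55579;  σ = 2·atan2(√a,√(1−a))
σ = 96.406° → d = Rσ = 6373·1.68260 = 10723 km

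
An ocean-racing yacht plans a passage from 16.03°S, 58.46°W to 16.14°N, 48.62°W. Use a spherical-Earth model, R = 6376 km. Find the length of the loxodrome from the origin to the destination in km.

3739 km

Rhumb course C = atan2(Δλ, Δψ) with Δψ = ln[tan(π/4+φ₂/2)/tan(π/4+φ₁/2)] = +0.5690, Δλ = +0.1717 → C = 16.80°
d = R·|Δφ| / |cos C| = 6376·0.56147 / 0.95734 = 3739 km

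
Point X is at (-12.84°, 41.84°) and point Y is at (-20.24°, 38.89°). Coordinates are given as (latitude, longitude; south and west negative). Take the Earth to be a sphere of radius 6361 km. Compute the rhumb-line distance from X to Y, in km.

879 km

Δψ = ln[tan(π/4+φ₂/2)/tan(π/4+φ₁/2)] = -0.1348;  Δφ = -0.1292 rad,  Δλ = -0.0515 rad
q = Δφ/Δψ = 0.9578
d = R·√(Δφ² + q²Δλ²) = 6361·0.13825 = 879 km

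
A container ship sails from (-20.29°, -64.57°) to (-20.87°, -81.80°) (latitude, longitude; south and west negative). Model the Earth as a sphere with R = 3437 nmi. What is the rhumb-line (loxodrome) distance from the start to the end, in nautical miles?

968 nmi

Δψ = ln[tan(π/4+φ₂/2)/tan(π/4+φ₁/2)] = -0.0108;  Δφ = -0.0101 rad,  Δλ = -0.3007 rad
q = Δφ/Δψ = 0.9362
d = R·√(Δφ² + q²Δλ²) = 3437·0.28171 = 968 nmi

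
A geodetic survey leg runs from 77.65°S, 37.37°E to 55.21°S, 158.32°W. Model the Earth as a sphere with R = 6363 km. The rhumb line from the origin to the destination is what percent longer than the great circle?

Great circle: σ = 0.8165 rad → d_gc = Rσ = 5195.6 km
Rhumb: Δφ = +0.3917, Δλ = +2.8678, Δψ = +1.0632, q = Δφ/Δψ = 0.3684 → d_rh = R√(Δφ²+q²Δλ²) = 7169.0 km
Excess = (7169.0 − 5195.6) / 5195.6 = 1973.4 / 5195.6 = 37.98% ≈ 38.0%

38.0%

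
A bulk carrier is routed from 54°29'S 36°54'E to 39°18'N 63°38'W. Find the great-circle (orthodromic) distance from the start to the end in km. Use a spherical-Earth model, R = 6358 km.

cos σ = sin φ₁ sin φ₂ + cos φ₁ cos φ₂ cos Δλ
      = sin(-54.48°)sin(39.30°) + cos(-54.48°)cos(39.30°)cos(-100.53°) = -0.5977
σ = 126.707° → d = Rσ = 6358·2.21145 = 14060 km

14060 km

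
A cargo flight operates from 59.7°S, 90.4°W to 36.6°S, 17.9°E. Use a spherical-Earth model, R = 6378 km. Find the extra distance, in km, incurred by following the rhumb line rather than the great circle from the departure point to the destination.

Great circle: cos σ = sin φ₁ sin φ₂ + cos φ₁ cos φ₂ cos Δλ,  σ = 1.1728 rad → d_gc = 7479.9 km
Rhumb line: Δψ = +0.6193, q = Δφ/Δψ = 0.6510, d_rh = R√(Δφ²+q²Δλ²) = 8259.3 km
Excess = 8259.3 − 7479.9 = 779.4 ≈ 779 km

779 km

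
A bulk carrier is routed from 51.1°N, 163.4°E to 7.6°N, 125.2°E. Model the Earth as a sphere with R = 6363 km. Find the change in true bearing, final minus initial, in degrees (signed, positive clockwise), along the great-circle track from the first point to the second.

-20.7°

At departure: θ₁ = atan2(sin Δλ cos φ₂, cos φ₁ sin φ₂ − sin φ₁ cos φ₂ cos Δλ) = 229.52°
At arrival: θ₂ = atan2(sin Δλ cos φ₁, −cos φ₂ sin φ₁ + sin φ₂ cos φ₁ cos Δλ) = 208.81°
Δθ = θ₂ − θ₁ = -20.7°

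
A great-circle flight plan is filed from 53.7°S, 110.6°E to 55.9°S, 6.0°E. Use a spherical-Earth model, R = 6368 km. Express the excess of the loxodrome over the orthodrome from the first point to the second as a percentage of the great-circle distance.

Great circle: σ = 0.9475 rad → d_gc = Rσ = 6033.8 km
Rhumb: Δφ = -0.0384, Δλ = -1.8256, Δψ = -0.0666, q = Δφ/Δψ = 0.5763 → d_rh = R√(Δφ²+q²Δλ²) = 6703.7 km
Excess = (6703.7 − 6033.8) / 6033.8 = 669.9 / 6033.8 = 11.10% ≈ 11.1%

11.1%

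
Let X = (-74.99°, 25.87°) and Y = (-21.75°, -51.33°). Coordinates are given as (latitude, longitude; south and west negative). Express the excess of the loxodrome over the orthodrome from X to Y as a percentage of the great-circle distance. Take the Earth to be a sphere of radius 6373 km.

Great circle: σ = 1.1470 rad → d_gc = Rσ = 7309.9 km
Rhumb: Δφ = +0.9292, Δλ = -1.3474, Δψ = +1.6378, q = Δφ/Δψ = 0.5673 → d_rh = R√(Δφ²+q²Δλ²) = 7668.3 km
Excess = (7668.3 − 7309.9) / 7309.9 = 358.4 / 7309.9 = 4.90% ≈ 4.9%

4.9%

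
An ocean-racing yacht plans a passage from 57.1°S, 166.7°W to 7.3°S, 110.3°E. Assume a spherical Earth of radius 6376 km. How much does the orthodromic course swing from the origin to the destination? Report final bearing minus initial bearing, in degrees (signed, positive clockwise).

At departure: θ₁ = atan2(sin Δλ cos φ₂, cos φ₁ sin φ₂ − sin φ₁ cos φ₂ cos Δλ) = 271.89°
At arrival: θ₂ = atan2(sin Δλ cos φ₁, −cos φ₂ sin φ₁ + sin φ₂ cos φ₁ cos Δλ) = 326.82°
Δθ = θ₂ − θ₁ = +54.9°

+54.9°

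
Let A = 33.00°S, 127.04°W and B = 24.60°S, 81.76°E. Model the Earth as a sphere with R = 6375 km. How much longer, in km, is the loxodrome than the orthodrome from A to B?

Great circle: cos σ = sin φ₁ sin φ₂ + cos φ₁ cos φ₂ cos Δλ,  σ = 2.0281 rad → d_gc = 12929.0 km
Rhumb line: Δψ = +0.1675, q = Δφ/Δψ = 0.8750, d_rh = R√(Δφ²+q²Δλ²) = 14750.7 km
Excess = 14750.7 − 12929.0 = 1821.7 ≈ 1822 km

1822 km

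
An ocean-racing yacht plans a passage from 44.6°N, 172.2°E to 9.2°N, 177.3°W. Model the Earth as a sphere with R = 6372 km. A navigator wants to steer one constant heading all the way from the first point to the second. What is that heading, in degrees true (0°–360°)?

165.5°

Δψ = ln[tan(π/4+φ₂/2)/tan(π/4+φ₁/2)] = -0.7103
Δλ = +0.1833 rad (taken the short way round)
course = atan2(Δλ, Δψ) = 165.53°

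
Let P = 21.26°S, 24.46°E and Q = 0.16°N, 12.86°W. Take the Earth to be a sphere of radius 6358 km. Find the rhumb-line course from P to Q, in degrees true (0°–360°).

300.4°

Meridional parts: M(φ₁)=-0.3799, M(φ₂)=+0.0028 → ΔM = +0.3827;  Δλ = -0.6514 rad
tan C = Δλ / ΔM = -1.7021 → C = 300.43°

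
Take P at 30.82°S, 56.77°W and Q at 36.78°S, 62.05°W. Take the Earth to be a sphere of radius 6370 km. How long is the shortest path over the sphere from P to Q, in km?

Haversine: a = sin²(Δφ/2)+cos φ₁ cos φ₂ sin²(Δλ/2) = 0.00416;  σ = 2·atan2(√a,√(1−a))
σ = 7.398° → d = Rσ = 6370·0.12912 = 822 km

822 km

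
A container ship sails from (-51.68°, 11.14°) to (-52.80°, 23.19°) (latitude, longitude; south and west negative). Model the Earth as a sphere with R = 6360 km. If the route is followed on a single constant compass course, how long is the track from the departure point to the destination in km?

828 km

Rhumb course C = atan2(Δλ, Δψ) with Δψ = ln[tan(π/4+φ₂/2)/tan(π/4+φ₁/2)] = -0.0319, Δλ = +0.2103 → C = 98.63°
d = R·|Δφ| / |cos C| = 6360·0.01955 / 0.15008 = 828 km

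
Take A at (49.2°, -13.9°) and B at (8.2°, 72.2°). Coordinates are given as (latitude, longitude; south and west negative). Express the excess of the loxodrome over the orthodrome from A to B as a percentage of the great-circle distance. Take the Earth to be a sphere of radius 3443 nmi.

Great circle: σ = 1.4182 rad → d_gc = Rσ = 4883.0 nmi
Rhumb: Δφ = -0.7156, Δλ = +1.5027, Δψ = -0.8455, q = Δφ/Δψ = 0.8463 → d_rh = R√(Δφ²+q²Δλ²) = 5024.3 nmi
Excess = (5024.3 − 4883.0) / 4883.0 = 141.3 / 4883.0 = 2.89% ≈ 2.9%

2.9%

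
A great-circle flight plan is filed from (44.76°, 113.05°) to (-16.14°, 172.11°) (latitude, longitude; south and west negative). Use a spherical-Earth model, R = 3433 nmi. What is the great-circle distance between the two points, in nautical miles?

Haversine: a = sin²(Δφ/2)+cos φ₁ cos φ₂ sin²(Δλ/2) = 0.42253;  σ = 2·atan2(√a,√(1−a))
σ = 81.087° → d = Rσ = 3433·1.41523 = 4858 nmi

4858 nmi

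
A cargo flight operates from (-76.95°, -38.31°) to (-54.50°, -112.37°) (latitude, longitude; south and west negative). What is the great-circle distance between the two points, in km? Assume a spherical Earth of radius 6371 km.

3780 km

Haversine: a = sin²(Δφ/2)+cos φ₁ cos φ₂ sin²(Δλ/2) = 0.08545;  σ = 2·atan2(√a,√(1−a))
σ = 33.994° → d = Rσ = 6371·0.59330 = 3780 km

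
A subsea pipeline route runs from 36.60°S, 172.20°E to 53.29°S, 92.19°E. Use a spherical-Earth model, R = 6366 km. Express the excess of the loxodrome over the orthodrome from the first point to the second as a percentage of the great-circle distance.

Great circle: σ = 0.9749 rad → d_gc = Rσ = 6206.4 km
Rhumb: Δφ = -0.2913, Δλ = -1.3964, Δψ = -0.4160, q = Δφ/Δψ = 0.7002 → d_rh = R√(Δφ²+q²Δλ²) = 6495.1 km
Excess = (6495.1 − 6206.4) / 6206.4 = 288.7 / 6206.4 = 4.652% ≈ 4.7%

4.7%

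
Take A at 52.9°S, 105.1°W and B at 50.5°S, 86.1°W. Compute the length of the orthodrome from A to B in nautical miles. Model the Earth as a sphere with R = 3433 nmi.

718 nmi

Haversine: a = sin²(Δφ/2)+cos φ₁ cos φ₂ sin²(Δλ/2) = 0.01089;  σ = 2·atan2(√a,√(1−a))
σ = 11.980° → d = Rσ = 3433·0.20910 = 718 nmi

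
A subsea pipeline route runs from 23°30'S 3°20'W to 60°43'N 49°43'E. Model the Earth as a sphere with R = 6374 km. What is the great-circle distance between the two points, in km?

10511 km

cos σ = sin φ₁ sin φ₂ + cos φ₁ cos φ₂ cos Δλ
      = sin(-23.50°)sin(60.72°) + cos(-23.50°)cos(60.72°)cos(53.05°) = -0.0782
σ = 94.483° → d = Rσ = 6374·1.64903 = 10511 km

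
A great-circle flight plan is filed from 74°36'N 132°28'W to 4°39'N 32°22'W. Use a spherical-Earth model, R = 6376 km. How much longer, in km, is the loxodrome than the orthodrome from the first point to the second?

712 km

Great circle: cos σ = sin φ₁ sin φ₂ + cos φ₁ cos φ₂ cos Δλ,  σ = 1.5390 rad → d_gc = 9813.0 km
Rhumb line: Δψ = -1.9197, q = Δφ/Δψ = 0.6360, d_rh = R√(Δφ²+q²Δλ²) = 10525.2 km
Excess = 10525.2 − 9813.0 = 712.2 ≈ 712 km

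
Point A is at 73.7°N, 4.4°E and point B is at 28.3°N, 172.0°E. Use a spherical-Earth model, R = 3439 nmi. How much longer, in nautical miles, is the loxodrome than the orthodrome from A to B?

1550 nmi

Great circle: cos σ = sin φ₁ sin φ₂ + cos φ₁ cos φ₂ cos Δλ,  σ = 1.3555 rad → d_gc = 4661.4 nmi
Rhumb line: Δψ = -1.4281, q = Δφ/Δψ = 0.5548, d_rh = R√(Δφ²+q²Δλ²) = 6211.3 nmi
Excess = 6211.3 − 4661.4 = 1549.9 ≈ 1550 nmi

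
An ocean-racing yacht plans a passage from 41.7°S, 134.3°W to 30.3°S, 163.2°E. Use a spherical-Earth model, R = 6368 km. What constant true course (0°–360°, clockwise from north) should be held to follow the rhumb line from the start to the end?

282.7°

Meridional parts: M(φ₁)=-0.8021, M(φ₂)=-0.5554 → ΔM = +0.2468;  Δλ = -1.0908 rad
tan C = Δλ / ΔM = -4.4203 → C = 282.75°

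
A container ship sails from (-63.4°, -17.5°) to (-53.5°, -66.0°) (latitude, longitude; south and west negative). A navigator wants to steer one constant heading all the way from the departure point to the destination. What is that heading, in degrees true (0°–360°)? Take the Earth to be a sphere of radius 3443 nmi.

291.5°

Δψ = ln[tan(π/4+φ₂/2)/tan(π/4+φ₁/2)] = +0.3329
Δλ = -0.8465 rad (taken the short way round)
course = atan2(Δλ, Δψ) = 291.47°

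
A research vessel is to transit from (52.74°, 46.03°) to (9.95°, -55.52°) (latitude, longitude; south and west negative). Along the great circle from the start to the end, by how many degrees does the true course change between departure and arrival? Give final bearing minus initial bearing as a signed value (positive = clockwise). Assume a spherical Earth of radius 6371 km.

Initial bearing θ₁ = atan2(sin Δλ cos φ₂, cos φ₁ sin φ₂ − sin φ₁ cos φ₂ cos Δλ) = 285.17°
Final bearing θ₂ = (initial bearing from the destination back to the start) + 180° = 216.39°
Δθ = θ₂ − θ₁ = -68.8°

-68.8°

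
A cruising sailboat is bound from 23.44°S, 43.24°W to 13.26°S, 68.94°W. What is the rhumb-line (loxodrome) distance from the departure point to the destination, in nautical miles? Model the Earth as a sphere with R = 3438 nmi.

1584 nmi

Rhumb course C = atan2(Δλ, Δψ) with Δψ = ln[tan(π/4+φ₂/2)/tan(π/4+φ₁/2)] = +0.1875, Δλ = -0.4485 → C = 292.68°
d = R·|Δφ| / |cos C| = 3438·0.17767 / 0.38566 = 1584 nmi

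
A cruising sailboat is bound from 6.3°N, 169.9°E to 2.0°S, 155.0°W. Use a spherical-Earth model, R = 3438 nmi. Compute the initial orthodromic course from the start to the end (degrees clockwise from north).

102.2°

θ = atan2( sin Δλ·cos φ₂ ,  cos φ₁ sin φ₂ − sin φ₁ cos φ₂ cos Δλ )
  = atan2(+0.5747, -0.1244) = 102.22°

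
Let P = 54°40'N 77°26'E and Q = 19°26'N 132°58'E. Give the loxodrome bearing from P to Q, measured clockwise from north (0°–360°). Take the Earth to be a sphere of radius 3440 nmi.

Meridional parts: M(φ₁)=+1.1441, M(φ₂)=+0.3459 → ΔM = -0.7983;  Δλ = +0.9692 rad
tan C = Δλ / ΔM = -1.2142 → C = 129.47°

129.5°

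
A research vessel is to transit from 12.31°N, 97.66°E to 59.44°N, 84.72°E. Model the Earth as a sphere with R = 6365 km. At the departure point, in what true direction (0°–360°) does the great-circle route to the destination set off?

N = sin Δλ·cos φ₂ = -0.1139;  D = cos φ₁ sin φ₂ − sin φ₁ cos φ₂ cos Δλ = +0.7357
initial course = atan2(N, D) = 351.20°

351.2°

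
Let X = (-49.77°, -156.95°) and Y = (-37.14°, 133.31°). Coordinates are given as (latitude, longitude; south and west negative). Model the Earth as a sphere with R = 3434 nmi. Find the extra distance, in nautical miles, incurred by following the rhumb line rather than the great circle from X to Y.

98 nmi

Great circle: cos σ = sin φ₁ sin φ₂ + cos φ₁ cos φ₂ cos Δλ,  σ = 0.8773 rad → d_gc = 3012.6 nmi
Rhumb line: Δψ = +0.3054, q = Δφ/Δψ = 0.7218, d_rh = R√(Δφ²+q²Δλ²) = 3110.5 nmi
Excess = 3110.5 − 3012.6 = 97.9 ≈ 98 nmi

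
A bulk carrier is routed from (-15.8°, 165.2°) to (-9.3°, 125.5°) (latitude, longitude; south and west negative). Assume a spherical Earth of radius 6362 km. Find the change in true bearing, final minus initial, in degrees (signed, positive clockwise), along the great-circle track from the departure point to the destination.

Initial bearing θ₁ = atan2(sin Δλ cos φ₂, cos φ₁ sin φ₂ − sin φ₁ cos φ₂ cos Δλ) = 274.65°
Final bearing θ₂ = (initial bearing from the destination back to the start) + 180° = 283.63°
Δθ = θ₂ − θ₁ = +9.0°

+9.0°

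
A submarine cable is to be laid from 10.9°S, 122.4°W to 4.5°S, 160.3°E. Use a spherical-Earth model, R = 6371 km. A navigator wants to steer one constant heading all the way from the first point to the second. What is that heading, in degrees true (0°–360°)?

274.8°

Meridional parts: M(φ₁)=-0.1914, M(φ₂)=-0.0786 → ΔM = +0.1128;  Δλ = -1.3491 rad
tan C = Δλ / ΔM = -11.9628 → C = 274.78°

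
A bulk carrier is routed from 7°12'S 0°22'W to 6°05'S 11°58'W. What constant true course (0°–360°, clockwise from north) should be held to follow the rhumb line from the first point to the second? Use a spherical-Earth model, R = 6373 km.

275.5°

Δψ = ln[tan(π/4+φ₂/2)/tan(π/4+φ₁/2)] = +0.0196
Δλ = -0.2025 rad (taken the short way round)
course = atan2(Δλ, Δψ) = 275.54°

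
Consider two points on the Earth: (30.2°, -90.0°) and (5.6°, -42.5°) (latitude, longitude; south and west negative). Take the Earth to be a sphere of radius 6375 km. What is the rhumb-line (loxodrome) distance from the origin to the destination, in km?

5685 km

Rhumb course C = atan2(Δλ, Δψ) with Δψ = ln[tan(π/4+φ₂/2)/tan(π/4+φ₁/2)] = -0.4554, Δλ = +0.8290 → C = 118.78°
d = R·|Δφ| / |cos C| = 6375·0.42935 / 0.48150 = 5685 km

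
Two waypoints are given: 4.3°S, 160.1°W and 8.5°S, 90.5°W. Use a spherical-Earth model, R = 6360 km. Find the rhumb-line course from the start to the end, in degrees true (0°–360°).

Δψ = ln[tan(π/4+φ₂/2)/tan(π/4+φ₁/2)] = -0.0738
Δλ = +1.2147 rad (taken the short way round)
course = atan2(Δλ, Δψ) = 93.48°

93.5°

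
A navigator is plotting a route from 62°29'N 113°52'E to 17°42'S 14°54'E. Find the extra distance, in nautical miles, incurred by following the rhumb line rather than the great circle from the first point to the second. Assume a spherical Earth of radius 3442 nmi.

Great circle: cos σ = sin φ₁ sin φ₂ + cos φ₁ cos φ₂ cos Δλ,  σ = 1.9158 rad → d_gc = 6594.3 nmi
Rhumb line: Δψ = -1.7211, q = Δφ/Δψ = 0.8131, d_rh = R√(Δφ²+q²Δλ²) = 6824.6 nmi
Excess = 6824.6 − 6594.3 = 230.3 ≈ 230 nmi

230 nmi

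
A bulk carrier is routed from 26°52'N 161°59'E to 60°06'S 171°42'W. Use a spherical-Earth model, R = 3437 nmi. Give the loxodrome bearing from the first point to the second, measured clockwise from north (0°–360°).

165.7°

Meridional parts: M(φ₁)=+0.4871, M(φ₂)=-1.3205 → ΔM = -1.8076;  Δλ = +0.4593 rad
tan C = Δλ / ΔM = -0.2541 → C = 165.74°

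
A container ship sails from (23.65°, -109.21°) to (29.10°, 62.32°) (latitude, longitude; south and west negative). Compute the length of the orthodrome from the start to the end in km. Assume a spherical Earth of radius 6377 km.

cos σ = sin φ₁ sin φ₂ + cos φ₁ cos φ₂ cos Δλ
      = sin(23.65°)sin(29.10°) + cos(23.65°)cos(29.10°)cos(171.53°) = -0.5966
σ = 126.624° → d = Rσ = 6377·2.21001 = 14093 km

14093 km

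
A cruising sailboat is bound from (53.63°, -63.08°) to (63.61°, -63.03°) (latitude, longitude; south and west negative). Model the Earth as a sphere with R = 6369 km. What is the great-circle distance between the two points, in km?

1109 km

Haversine: a = sin²(Δφ/2)+cos φ₁ cos φ₂ sin²(Δλ/2) = 0.00757;  σ = 2·atan2(√a,√(1−a))
σ = 9.980° → d = Rσ = 6369·0.17418 = 1109 km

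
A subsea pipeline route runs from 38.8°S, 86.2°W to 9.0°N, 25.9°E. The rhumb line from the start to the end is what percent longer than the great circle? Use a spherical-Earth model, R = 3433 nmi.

2.0%

Great circle: σ = 1.9688 rad → d_gc = Rσ = 6759.0 nmi
Rhumb: Δφ = +0.8343, Δλ = +1.9565, Δψ = +0.8935, q = Δφ/Δψ = 0.9337 → d_rh = R√(Δφ²+q²Δλ²) = 6894.3 nmi
Excess = (6894.3 − 6759.0) / 6759.0 = 135.3 / 6759.0 = 2.00% ≈ 2.0%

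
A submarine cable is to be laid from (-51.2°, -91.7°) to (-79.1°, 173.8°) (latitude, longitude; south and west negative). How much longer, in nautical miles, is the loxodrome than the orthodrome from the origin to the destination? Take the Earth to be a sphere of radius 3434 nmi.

Great circle: cos σ = sin φ₁ sin φ₂ + cos φ₁ cos φ₂ cos Δλ,  σ = 0.7136 rad → d_gc = 2450.7 nmi
Rhumb line: Δψ = -1.3059, q = Δφ/Δψ = 0.3729, d_rh = R√(Δφ²+q²Δλ²) = 2693.8 nmi
Excess = 2693.8 − 2450.7 = 243.1 ≈ 243 nmi

243 nmi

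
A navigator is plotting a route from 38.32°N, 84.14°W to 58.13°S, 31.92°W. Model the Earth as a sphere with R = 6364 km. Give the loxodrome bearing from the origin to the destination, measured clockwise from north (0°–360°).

Meridional parts: M(φ₁)=+0.7251, M(φ₂)=-1.2535 → ΔM = -1.9785;  Δλ = +0.9114 rad
tan C = Δλ / ΔM = -0.4606 → C = 155.27°

155.3°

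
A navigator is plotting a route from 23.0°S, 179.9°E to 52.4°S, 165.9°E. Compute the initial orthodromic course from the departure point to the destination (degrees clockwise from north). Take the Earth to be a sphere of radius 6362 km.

196.5°

N = sin Δλ·cos φ₂ = -0.1476;  D = cos φ₁ sin φ₂ − sin φ₁ cos φ₂ cos Δλ = -0.4980
initial course = atan2(N, D) = 196.51°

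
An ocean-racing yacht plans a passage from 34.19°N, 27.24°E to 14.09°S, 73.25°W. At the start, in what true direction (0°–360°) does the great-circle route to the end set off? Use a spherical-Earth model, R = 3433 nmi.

263.9°

θ = atan2( sin Δλ·cos φ₂ ,  cos φ₁ sin φ₂ − sin φ₁ cos φ₂ cos Δλ )
  = atan2(-0.9537, -0.1021) = 263.89°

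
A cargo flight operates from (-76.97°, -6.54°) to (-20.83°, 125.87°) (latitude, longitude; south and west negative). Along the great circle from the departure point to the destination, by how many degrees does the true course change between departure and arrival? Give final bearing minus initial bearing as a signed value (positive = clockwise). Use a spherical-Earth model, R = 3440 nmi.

-125.4°

Initial bearing θ₁ = atan2(sin Δλ cos φ₂, cos φ₁ sin φ₂ − sin φ₁ cos φ₂ cos Δλ) = 135.17°
Final bearing θ₂ = (initial bearing from the destination back to the start) + 180° = 9.79°
Δθ = θ₂ − θ₁ = -125.4°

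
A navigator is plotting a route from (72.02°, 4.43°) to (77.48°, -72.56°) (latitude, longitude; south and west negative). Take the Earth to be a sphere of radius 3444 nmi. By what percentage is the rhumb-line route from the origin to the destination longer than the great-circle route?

7.4%

Great circle: σ = 0.3374 rad → d_gc = Rσ = 1162.1 nmi
Rhumb: Δφ = +0.0953, Δλ = -1.3437, Δψ = +0.3662, q = Δφ/Δψ = 0.2602 → d_rh = R√(Δφ²+q²Δλ²) = 1248.2 nmi
Excess = (1248.2 − 1162.1) / 1162.1 = 86.1 / 1162.1 = 7.41% ≈ 7.4%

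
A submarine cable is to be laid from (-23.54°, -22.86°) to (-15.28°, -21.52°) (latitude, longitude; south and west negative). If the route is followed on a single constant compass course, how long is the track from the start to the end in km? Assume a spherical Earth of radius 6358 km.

927 km

Rhumb course C = atan2(Δλ, Δψ) with Δψ = ln[tan(π/4+φ₂/2)/tan(π/4+φ₁/2)] = +0.1530, Δλ = +0.0234 → C = 8.69°
d = R·|Δφ| / |cos C| = 6358·0.14416 / 0.98852 = 927 km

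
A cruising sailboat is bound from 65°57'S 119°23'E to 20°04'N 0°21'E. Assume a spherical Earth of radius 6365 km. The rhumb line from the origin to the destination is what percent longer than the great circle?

6.1%

Great circle: σ = 2.0934 rad → d_gc = Rσ = 13324.2 km
Rhumb: Δφ = +1.5013, Δλ = -2.0775, Δψ = +1.9040, q = Δφ/Δψ = 0.7885 → d_rh = R√(Δφ²+q²Δλ²) = 14142.8 km
Excess = (14142.8 − 13324.2) / 13324.2 = 818.6 / 13324.2 = 6.14% ≈ 6.1%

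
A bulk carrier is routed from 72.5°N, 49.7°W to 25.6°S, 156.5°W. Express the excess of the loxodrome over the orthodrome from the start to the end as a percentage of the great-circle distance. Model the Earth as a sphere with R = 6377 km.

Great circle: σ = 2.0834 rad → d_gc = Rσ = 13286.0 km
Rhumb: Δφ = -1.7122, Δλ = -1.8640, Δψ = -2.3338, q = Δφ/Δψ = 0.7336 → d_rh = R√(Δφ²+q²Δλ²) = 13973.6 km
Excess = (13973.6 − 13286.0) / 13286.0 = 687.6 / 13286.0 = 5.18% ≈ 5.2%

5.2%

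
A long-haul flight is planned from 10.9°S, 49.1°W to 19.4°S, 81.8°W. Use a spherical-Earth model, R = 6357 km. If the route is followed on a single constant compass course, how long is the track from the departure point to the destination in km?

3623 km

Δψ = ln[tan(π/4+φ₂/2)/tan(π/4+φ₁/2)] = -0.1539;  Δφ = -0.1484 rad,  Δλ = -0.5707 rad
q = Δφ/Δψ = 0.9642
d = R·√(Δφ² + q²Δλ²) = 6357·0.56995 = 3623 km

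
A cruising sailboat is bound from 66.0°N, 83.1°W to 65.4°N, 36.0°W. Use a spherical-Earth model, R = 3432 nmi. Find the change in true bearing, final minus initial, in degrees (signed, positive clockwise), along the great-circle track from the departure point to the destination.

Initial bearing θ₁ = atan2(sin Δλ cos φ₂, cos φ₁ sin φ₂ − sin φ₁ cos φ₂ cos Δλ) = 70.01°
Final bearing θ₂ = (initial bearing from the destination back to the start) + 180° = 113.34°
Δθ = θ₂ − θ₁ = +43.3°

+43.3°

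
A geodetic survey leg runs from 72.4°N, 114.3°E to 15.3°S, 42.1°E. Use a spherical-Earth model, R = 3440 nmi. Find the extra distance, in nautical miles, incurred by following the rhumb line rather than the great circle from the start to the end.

149 nmi

Great circle: cos σ = sin φ₁ sin φ₂ + cos φ₁ cos φ₂ cos Δλ,  σ = 1.7339 rad → d_gc = 5964.6 nmi
Rhumb line: Δψ = -2.1358, q = Δφ/Δψ = 0.7167, d_rh = R√(Δφ²+q²Δλ²) = 6113.6 nmi
Excess = 6113.6 − 5964.6 = 149.0 ≈ 149 nmi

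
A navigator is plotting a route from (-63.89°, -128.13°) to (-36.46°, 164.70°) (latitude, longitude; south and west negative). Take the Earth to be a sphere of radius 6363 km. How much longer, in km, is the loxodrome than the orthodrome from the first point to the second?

197 km

Great circle: cos σ = sin φ₁ sin φ₂ + cos φ₁ cos φ₂ cos Δλ,  σ = 0.8353 rad → d_gc = 5315.04 km
Rhumb line: Δψ = +0.7773, q = Δφ/Δψ = 0.6159, d_rh = R√(Δφ²+q²Δλ²) = 5512.50 km
Excess = 5512.50 − 5315.04 = 197.46 ≈ 197 km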